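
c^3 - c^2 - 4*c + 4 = (c - 2)*(c - 1)*(c + 2)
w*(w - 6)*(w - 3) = w^3 - 9*w^2 + 18*w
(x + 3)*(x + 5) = x^2 + 8*x + 15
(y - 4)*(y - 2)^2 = y^3 - 8*y^2 + 20*y - 16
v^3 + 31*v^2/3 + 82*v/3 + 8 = (v + 1/3)*(v + 4)*(v + 6)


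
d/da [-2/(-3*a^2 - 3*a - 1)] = 6*(-2*a - 1)/(3*a^2 + 3*a + 1)^2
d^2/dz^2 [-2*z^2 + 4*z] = -4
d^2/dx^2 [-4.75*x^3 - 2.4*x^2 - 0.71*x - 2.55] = -28.5*x - 4.8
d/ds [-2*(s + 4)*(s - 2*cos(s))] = -2*s - 2*(s + 4)*(2*sin(s) + 1) + 4*cos(s)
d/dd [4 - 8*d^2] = -16*d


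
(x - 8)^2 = x^2 - 16*x + 64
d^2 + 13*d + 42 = (d + 6)*(d + 7)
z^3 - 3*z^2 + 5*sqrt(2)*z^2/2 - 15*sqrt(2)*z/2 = z*(z - 3)*(z + 5*sqrt(2)/2)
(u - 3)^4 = u^4 - 12*u^3 + 54*u^2 - 108*u + 81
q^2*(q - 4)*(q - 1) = q^4 - 5*q^3 + 4*q^2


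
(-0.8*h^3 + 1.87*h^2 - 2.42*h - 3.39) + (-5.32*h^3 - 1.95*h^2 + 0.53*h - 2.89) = -6.12*h^3 - 0.0799999999999998*h^2 - 1.89*h - 6.28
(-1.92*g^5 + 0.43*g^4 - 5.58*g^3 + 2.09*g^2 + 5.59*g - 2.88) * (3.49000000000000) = -6.7008*g^5 + 1.5007*g^4 - 19.4742*g^3 + 7.2941*g^2 + 19.5091*g - 10.0512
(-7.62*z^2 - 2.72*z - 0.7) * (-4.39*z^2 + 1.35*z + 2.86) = 33.4518*z^4 + 1.6538*z^3 - 22.3922*z^2 - 8.7242*z - 2.002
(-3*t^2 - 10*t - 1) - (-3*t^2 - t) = -9*t - 1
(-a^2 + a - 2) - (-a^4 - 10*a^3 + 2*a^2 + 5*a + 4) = a^4 + 10*a^3 - 3*a^2 - 4*a - 6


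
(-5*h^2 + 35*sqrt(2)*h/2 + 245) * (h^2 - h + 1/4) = -5*h^4 + 5*h^3 + 35*sqrt(2)*h^3/2 - 35*sqrt(2)*h^2/2 + 975*h^2/4 - 245*h + 35*sqrt(2)*h/8 + 245/4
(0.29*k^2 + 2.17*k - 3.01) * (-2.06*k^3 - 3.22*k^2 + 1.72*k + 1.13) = -0.5974*k^5 - 5.404*k^4 - 0.288*k^3 + 13.7523*k^2 - 2.7251*k - 3.4013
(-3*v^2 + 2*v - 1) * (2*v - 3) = -6*v^3 + 13*v^2 - 8*v + 3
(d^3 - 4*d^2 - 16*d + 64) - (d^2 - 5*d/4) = d^3 - 5*d^2 - 59*d/4 + 64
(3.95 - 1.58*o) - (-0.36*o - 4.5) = 8.45 - 1.22*o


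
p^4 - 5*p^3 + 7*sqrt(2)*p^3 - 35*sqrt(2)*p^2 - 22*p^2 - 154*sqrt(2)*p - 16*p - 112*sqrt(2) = (p - 8)*(p + 1)*(p + 2)*(p + 7*sqrt(2))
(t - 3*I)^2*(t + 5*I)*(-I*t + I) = -I*t^4 - t^3 + I*t^3 + t^2 - 21*I*t^2 - 45*t + 21*I*t + 45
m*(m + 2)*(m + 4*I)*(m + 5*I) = m^4 + 2*m^3 + 9*I*m^3 - 20*m^2 + 18*I*m^2 - 40*m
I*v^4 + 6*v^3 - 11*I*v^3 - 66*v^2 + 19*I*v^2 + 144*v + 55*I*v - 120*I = (v - 8)*(v - 3)*(v - 5*I)*(I*v + 1)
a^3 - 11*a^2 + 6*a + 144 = (a - 8)*(a - 6)*(a + 3)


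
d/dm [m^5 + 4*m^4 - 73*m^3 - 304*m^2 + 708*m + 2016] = 5*m^4 + 16*m^3 - 219*m^2 - 608*m + 708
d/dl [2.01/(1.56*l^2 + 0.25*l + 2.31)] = (-6.2712*l - 0.5025)/(1.56*l^2 + 0.25*l + 2.31)^2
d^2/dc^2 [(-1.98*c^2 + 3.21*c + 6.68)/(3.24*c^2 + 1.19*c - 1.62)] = (82.662768*c^3 + 358.388064*c^2 + 255.624336*c + 91.026916)/(34.012224*c^6 + 37.476432*c^5 - 37.253844*c^4 - 35.791273*c^3 + 18.626922*c^2 + 9.369108*c - 4.251528)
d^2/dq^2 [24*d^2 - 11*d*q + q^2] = 2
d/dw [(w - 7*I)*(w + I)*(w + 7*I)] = 3*w^2 + 2*I*w + 49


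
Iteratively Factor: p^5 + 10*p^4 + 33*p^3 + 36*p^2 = (p + 4)*(p^4 + 6*p^3 + 9*p^2) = p*(p + 4)*(p^3 + 6*p^2 + 9*p) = p*(p + 3)*(p + 4)*(p^2 + 3*p) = p*(p + 3)^2*(p + 4)*(p)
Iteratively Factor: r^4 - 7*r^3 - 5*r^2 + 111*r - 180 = (r + 4)*(r^3 - 11*r^2 + 39*r - 45) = (r - 3)*(r + 4)*(r^2 - 8*r + 15) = (r - 3)^2*(r + 4)*(r - 5)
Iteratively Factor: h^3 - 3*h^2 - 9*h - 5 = (h + 1)*(h^2 - 4*h - 5) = (h + 1)^2*(h - 5)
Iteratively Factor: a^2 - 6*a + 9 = (a - 3)*(a - 3)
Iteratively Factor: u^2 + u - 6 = (u + 3)*(u - 2)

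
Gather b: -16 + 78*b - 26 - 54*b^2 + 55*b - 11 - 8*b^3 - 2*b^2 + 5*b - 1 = -8*b^3 - 56*b^2 + 138*b - 54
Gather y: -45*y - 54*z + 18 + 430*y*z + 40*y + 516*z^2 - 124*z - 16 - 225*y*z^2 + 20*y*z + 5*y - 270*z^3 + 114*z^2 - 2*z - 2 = y*(-225*z^2 + 450*z) - 270*z^3 + 630*z^2 - 180*z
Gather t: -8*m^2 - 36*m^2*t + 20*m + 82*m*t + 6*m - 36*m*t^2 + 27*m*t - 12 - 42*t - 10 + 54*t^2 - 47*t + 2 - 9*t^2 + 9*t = -8*m^2 + 26*m + t^2*(45 - 36*m) + t*(-36*m^2 + 109*m - 80) - 20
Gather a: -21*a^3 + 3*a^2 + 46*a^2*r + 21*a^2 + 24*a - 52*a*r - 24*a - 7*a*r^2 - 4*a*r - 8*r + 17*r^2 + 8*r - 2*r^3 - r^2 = -21*a^3 + a^2*(46*r + 24) + a*(-7*r^2 - 56*r) - 2*r^3 + 16*r^2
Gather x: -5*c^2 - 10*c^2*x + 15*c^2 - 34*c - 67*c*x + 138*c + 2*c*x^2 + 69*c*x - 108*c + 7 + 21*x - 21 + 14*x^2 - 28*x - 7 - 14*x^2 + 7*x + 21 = 10*c^2 + 2*c*x^2 - 4*c + x*(-10*c^2 + 2*c)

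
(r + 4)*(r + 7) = r^2 + 11*r + 28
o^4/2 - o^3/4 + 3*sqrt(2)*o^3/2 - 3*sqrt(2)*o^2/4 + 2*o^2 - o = o*(o/2 + sqrt(2))*(o - 1/2)*(o + sqrt(2))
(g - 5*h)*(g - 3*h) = g^2 - 8*g*h + 15*h^2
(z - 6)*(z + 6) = z^2 - 36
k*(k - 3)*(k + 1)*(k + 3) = k^4 + k^3 - 9*k^2 - 9*k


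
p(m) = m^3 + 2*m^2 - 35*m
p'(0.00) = -35.00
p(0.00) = 0.00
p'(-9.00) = 172.00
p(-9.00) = -252.00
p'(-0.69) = -36.33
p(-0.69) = 24.77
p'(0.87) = -29.25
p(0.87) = -28.28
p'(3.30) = 10.87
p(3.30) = -57.78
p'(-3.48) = -12.59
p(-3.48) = 103.88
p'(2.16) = -12.36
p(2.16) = -56.19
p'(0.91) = -28.88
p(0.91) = -29.44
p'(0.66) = -31.05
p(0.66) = -21.94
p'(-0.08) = -35.30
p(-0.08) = 2.81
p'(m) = 3*m^2 + 4*m - 35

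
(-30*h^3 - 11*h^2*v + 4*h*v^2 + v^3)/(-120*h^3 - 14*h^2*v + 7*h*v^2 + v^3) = (-6*h^2 - h*v + v^2)/(-24*h^2 + 2*h*v + v^2)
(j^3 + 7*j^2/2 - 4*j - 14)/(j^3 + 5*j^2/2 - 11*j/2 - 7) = (j + 2)/(j + 1)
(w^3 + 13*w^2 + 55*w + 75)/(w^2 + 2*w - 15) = (w^2 + 8*w + 15)/(w - 3)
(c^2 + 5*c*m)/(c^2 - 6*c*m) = (c + 5*m)/(c - 6*m)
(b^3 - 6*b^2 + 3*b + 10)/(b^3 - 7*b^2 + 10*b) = (b + 1)/b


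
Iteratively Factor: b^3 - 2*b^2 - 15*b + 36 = (b - 3)*(b^2 + b - 12) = (b - 3)*(b + 4)*(b - 3)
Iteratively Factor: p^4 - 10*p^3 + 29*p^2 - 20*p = (p - 4)*(p^3 - 6*p^2 + 5*p) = (p - 5)*(p - 4)*(p^2 - p) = p*(p - 5)*(p - 4)*(p - 1)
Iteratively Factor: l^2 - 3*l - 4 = (l - 4)*(l + 1)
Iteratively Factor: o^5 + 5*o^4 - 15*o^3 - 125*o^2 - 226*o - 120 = (o - 5)*(o^4 + 10*o^3 + 35*o^2 + 50*o + 24) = (o - 5)*(o + 3)*(o^3 + 7*o^2 + 14*o + 8) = (o - 5)*(o + 2)*(o + 3)*(o^2 + 5*o + 4) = (o - 5)*(o + 2)*(o + 3)*(o + 4)*(o + 1)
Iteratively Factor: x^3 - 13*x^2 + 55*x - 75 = (x - 3)*(x^2 - 10*x + 25) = (x - 5)*(x - 3)*(x - 5)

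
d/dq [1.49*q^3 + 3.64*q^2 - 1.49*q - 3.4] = 4.47*q^2 + 7.28*q - 1.49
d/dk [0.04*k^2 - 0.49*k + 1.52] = 0.08*k - 0.49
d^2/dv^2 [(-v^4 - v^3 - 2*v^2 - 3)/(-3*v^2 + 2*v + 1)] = 2*(9*v^6 - 18*v^5 + 3*v^4 + 35*v^3 + 111*v^2 - 51*v + 23)/(27*v^6 - 54*v^5 + 9*v^4 + 28*v^3 - 3*v^2 - 6*v - 1)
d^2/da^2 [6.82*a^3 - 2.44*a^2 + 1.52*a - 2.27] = 40.92*a - 4.88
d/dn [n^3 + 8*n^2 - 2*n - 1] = 3*n^2 + 16*n - 2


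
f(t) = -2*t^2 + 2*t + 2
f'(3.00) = -10.00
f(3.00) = -10.00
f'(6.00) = -22.00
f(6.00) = -58.00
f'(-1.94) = 9.76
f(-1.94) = -9.41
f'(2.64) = -8.56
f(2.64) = -6.66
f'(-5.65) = 24.60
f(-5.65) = -73.14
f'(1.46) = -3.84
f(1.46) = 0.66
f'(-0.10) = 2.40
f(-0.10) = 1.78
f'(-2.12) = 10.48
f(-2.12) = -11.23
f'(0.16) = 1.36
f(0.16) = 2.27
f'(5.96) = -21.84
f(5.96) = -57.12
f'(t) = 2 - 4*t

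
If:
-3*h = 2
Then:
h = -2/3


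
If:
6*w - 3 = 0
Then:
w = 1/2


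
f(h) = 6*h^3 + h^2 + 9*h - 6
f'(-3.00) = 165.00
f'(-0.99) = 24.66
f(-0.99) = -19.75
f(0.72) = 3.24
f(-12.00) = -10338.00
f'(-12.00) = 2577.00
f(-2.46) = -111.41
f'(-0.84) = 20.02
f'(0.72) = 19.77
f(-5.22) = -879.15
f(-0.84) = -16.41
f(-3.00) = -186.00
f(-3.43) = -267.23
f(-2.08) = -74.39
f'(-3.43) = 213.91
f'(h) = 18*h^2 + 2*h + 9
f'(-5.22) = 489.03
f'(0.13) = 9.56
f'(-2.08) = 82.72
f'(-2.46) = 113.01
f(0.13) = -4.80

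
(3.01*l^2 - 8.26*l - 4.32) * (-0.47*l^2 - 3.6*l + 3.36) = -1.4147*l^4 - 6.9538*l^3 + 41.88*l^2 - 12.2016*l - 14.5152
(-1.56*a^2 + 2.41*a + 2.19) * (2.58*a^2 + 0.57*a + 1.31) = -4.0248*a^4 + 5.3286*a^3 + 4.9803*a^2 + 4.4054*a + 2.8689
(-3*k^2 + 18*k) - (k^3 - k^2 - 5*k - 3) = -k^3 - 2*k^2 + 23*k + 3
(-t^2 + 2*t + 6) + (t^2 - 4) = 2*t + 2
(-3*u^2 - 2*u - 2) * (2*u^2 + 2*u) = -6*u^4 - 10*u^3 - 8*u^2 - 4*u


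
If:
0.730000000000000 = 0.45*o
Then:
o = 1.62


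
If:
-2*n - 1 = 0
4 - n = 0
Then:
No Solution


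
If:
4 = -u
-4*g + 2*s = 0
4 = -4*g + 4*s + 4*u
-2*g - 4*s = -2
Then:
No Solution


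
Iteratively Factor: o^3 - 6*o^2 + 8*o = (o - 4)*(o^2 - 2*o) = o*(o - 4)*(o - 2)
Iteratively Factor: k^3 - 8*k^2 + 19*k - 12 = (k - 3)*(k^2 - 5*k + 4) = (k - 4)*(k - 3)*(k - 1)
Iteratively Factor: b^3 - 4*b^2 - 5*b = (b)*(b^2 - 4*b - 5) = b*(b + 1)*(b - 5)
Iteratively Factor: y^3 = (y)*(y^2) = y^2*(y)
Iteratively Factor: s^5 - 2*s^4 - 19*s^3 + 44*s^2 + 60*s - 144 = (s - 3)*(s^4 + s^3 - 16*s^2 - 4*s + 48) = (s - 3)^2*(s^3 + 4*s^2 - 4*s - 16) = (s - 3)^2*(s - 2)*(s^2 + 6*s + 8) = (s - 3)^2*(s - 2)*(s + 2)*(s + 4)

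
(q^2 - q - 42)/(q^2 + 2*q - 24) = (q - 7)/(q - 4)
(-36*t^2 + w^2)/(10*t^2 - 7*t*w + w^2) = (-36*t^2 + w^2)/(10*t^2 - 7*t*w + w^2)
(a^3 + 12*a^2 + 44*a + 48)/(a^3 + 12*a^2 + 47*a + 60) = (a^2 + 8*a + 12)/(a^2 + 8*a + 15)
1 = 1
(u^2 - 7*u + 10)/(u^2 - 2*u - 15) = (u - 2)/(u + 3)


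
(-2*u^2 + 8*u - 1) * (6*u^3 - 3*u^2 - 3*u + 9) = -12*u^5 + 54*u^4 - 24*u^3 - 39*u^2 + 75*u - 9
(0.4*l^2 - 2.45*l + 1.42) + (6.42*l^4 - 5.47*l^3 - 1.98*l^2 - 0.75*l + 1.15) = 6.42*l^4 - 5.47*l^3 - 1.58*l^2 - 3.2*l + 2.57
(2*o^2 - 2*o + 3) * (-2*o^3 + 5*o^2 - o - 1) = -4*o^5 + 14*o^4 - 18*o^3 + 15*o^2 - o - 3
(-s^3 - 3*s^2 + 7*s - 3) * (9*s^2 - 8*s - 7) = -9*s^5 - 19*s^4 + 94*s^3 - 62*s^2 - 25*s + 21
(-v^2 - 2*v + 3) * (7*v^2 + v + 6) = -7*v^4 - 15*v^3 + 13*v^2 - 9*v + 18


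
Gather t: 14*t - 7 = 14*t - 7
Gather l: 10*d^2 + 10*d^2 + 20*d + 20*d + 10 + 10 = 20*d^2 + 40*d + 20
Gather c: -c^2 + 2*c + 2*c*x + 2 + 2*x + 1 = -c^2 + c*(2*x + 2) + 2*x + 3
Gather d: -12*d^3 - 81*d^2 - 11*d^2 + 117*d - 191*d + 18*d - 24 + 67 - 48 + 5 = -12*d^3 - 92*d^2 - 56*d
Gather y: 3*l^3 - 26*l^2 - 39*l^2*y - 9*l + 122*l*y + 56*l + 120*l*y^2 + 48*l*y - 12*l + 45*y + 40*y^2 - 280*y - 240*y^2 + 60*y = 3*l^3 - 26*l^2 + 35*l + y^2*(120*l - 200) + y*(-39*l^2 + 170*l - 175)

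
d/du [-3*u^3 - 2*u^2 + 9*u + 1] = -9*u^2 - 4*u + 9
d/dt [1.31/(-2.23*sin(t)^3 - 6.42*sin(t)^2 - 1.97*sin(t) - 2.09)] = (8.7639*sin(t)^2 + 16.8204*sin(t) + 2.5807)*cos(t)/(2.23*sin(t)^3 + 6.42*sin(t)^2 + 1.97*sin(t) + 2.09)^2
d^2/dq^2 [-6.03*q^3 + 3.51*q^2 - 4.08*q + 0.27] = 7.02 - 36.18*q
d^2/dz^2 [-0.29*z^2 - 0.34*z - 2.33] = -0.580000000000000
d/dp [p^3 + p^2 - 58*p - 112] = 3*p^2 + 2*p - 58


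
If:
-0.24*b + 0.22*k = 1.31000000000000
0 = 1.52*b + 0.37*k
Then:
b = -1.15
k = 4.71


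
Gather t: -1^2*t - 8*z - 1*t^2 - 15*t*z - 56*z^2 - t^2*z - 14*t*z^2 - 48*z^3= t^2*(-z - 1) + t*(-14*z^2 - 15*z - 1) - 48*z^3 - 56*z^2 - 8*z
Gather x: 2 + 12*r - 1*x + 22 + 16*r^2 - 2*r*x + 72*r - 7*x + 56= 16*r^2 + 84*r + x*(-2*r - 8) + 80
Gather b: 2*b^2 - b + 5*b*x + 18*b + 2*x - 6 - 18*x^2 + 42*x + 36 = 2*b^2 + b*(5*x + 17) - 18*x^2 + 44*x + 30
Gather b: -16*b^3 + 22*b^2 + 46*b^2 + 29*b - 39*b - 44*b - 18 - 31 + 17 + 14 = -16*b^3 + 68*b^2 - 54*b - 18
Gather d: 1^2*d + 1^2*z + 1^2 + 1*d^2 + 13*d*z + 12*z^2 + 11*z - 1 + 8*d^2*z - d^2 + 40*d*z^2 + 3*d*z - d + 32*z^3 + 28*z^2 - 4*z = 8*d^2*z + d*(40*z^2 + 16*z) + 32*z^3 + 40*z^2 + 8*z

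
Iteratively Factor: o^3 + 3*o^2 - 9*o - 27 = (o + 3)*(o^2 - 9) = (o + 3)^2*(o - 3)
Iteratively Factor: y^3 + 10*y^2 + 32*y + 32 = (y + 2)*(y^2 + 8*y + 16) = (y + 2)*(y + 4)*(y + 4)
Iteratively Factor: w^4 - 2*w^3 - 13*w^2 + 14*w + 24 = (w + 3)*(w^3 - 5*w^2 + 2*w + 8) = (w + 1)*(w + 3)*(w^2 - 6*w + 8) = (w - 2)*(w + 1)*(w + 3)*(w - 4)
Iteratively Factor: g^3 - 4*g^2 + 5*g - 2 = (g - 1)*(g^2 - 3*g + 2) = (g - 2)*(g - 1)*(g - 1)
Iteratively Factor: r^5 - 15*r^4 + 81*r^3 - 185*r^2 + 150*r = (r - 5)*(r^4 - 10*r^3 + 31*r^2 - 30*r) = (r - 5)^2*(r^3 - 5*r^2 + 6*r) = (r - 5)^2*(r - 2)*(r^2 - 3*r) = r*(r - 5)^2*(r - 2)*(r - 3)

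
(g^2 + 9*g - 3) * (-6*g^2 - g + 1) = -6*g^4 - 55*g^3 + 10*g^2 + 12*g - 3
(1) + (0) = 1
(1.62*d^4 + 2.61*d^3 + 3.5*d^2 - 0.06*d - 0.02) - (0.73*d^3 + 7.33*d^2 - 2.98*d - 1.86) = 1.62*d^4 + 1.88*d^3 - 3.83*d^2 + 2.92*d + 1.84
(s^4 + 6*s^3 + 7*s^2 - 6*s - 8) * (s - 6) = s^5 - 29*s^3 - 48*s^2 + 28*s + 48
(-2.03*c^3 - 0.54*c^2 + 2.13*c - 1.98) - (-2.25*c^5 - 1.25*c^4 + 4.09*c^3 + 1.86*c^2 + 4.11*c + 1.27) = 2.25*c^5 + 1.25*c^4 - 6.12*c^3 - 2.4*c^2 - 1.98*c - 3.25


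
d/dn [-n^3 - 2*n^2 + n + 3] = -3*n^2 - 4*n + 1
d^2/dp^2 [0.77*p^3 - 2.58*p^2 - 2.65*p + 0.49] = 4.62*p - 5.16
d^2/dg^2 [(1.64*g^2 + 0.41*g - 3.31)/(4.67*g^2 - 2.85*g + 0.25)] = (61.538458*g^3 - 444.612954*g^2 + 261.45462*g - 45.25285)/(101.847563*g^6 - 186.466095*g^5 + 130.1529*g^4 - 43.113375*g^3 + 6.9675*g^2 - 0.534375*g + 0.015625)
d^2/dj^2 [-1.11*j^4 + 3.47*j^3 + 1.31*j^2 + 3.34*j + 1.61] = -13.32*j^2 + 20.82*j + 2.62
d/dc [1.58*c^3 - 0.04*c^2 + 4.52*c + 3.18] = 4.74*c^2 - 0.08*c + 4.52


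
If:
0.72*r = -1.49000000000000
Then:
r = -2.07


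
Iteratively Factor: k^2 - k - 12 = (k - 4)*(k + 3)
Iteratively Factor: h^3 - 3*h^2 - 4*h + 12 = (h - 2)*(h^2 - h - 6) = (h - 2)*(h + 2)*(h - 3)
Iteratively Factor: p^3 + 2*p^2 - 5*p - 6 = (p + 3)*(p^2 - p - 2) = (p + 1)*(p + 3)*(p - 2)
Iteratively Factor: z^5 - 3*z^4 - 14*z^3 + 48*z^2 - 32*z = (z - 4)*(z^4 + z^3 - 10*z^2 + 8*z) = (z - 4)*(z - 2)*(z^3 + 3*z^2 - 4*z) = z*(z - 4)*(z - 2)*(z^2 + 3*z - 4) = z*(z - 4)*(z - 2)*(z + 4)*(z - 1)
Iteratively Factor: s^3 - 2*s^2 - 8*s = (s + 2)*(s^2 - 4*s) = s*(s + 2)*(s - 4)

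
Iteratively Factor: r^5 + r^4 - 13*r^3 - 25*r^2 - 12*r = (r + 1)*(r^4 - 13*r^2 - 12*r) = (r + 1)*(r + 3)*(r^3 - 3*r^2 - 4*r) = (r + 1)^2*(r + 3)*(r^2 - 4*r) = (r - 4)*(r + 1)^2*(r + 3)*(r)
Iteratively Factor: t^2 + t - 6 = (t - 2)*(t + 3)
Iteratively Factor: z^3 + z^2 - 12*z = (z - 3)*(z^2 + 4*z) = z*(z - 3)*(z + 4)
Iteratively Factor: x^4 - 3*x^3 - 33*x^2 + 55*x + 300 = (x - 5)*(x^3 + 2*x^2 - 23*x - 60) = (x - 5)*(x + 3)*(x^2 - x - 20) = (x - 5)*(x + 3)*(x + 4)*(x - 5)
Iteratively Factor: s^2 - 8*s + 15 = (s - 5)*(s - 3)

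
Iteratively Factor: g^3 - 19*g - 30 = (g + 2)*(g^2 - 2*g - 15) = (g + 2)*(g + 3)*(g - 5)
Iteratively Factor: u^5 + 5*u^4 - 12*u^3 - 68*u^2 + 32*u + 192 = (u + 4)*(u^4 + u^3 - 16*u^2 - 4*u + 48) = (u + 2)*(u + 4)*(u^3 - u^2 - 14*u + 24) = (u + 2)*(u + 4)^2*(u^2 - 5*u + 6) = (u - 3)*(u + 2)*(u + 4)^2*(u - 2)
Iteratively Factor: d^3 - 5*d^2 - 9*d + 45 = (d - 3)*(d^2 - 2*d - 15) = (d - 3)*(d + 3)*(d - 5)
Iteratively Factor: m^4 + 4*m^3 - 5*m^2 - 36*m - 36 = (m - 3)*(m^3 + 7*m^2 + 16*m + 12) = (m - 3)*(m + 3)*(m^2 + 4*m + 4) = (m - 3)*(m + 2)*(m + 3)*(m + 2)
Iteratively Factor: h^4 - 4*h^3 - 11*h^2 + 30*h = (h - 2)*(h^3 - 2*h^2 - 15*h) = h*(h - 2)*(h^2 - 2*h - 15) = h*(h - 5)*(h - 2)*(h + 3)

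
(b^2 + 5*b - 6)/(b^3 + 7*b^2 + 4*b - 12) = 1/(b + 2)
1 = 1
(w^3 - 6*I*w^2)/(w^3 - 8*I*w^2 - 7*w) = w*(-w + 6*I)/(-w^2 + 8*I*w + 7)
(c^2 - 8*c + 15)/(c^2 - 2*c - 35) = (-c^2 + 8*c - 15)/(-c^2 + 2*c + 35)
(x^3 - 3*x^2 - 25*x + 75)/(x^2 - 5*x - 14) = (-x^3 + 3*x^2 + 25*x - 75)/(-x^2 + 5*x + 14)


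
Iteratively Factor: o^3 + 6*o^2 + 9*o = (o + 3)*(o^2 + 3*o) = (o + 3)^2*(o)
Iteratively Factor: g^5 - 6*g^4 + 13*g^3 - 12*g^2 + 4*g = (g - 2)*(g^4 - 4*g^3 + 5*g^2 - 2*g) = (g - 2)*(g - 1)*(g^3 - 3*g^2 + 2*g) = (g - 2)^2*(g - 1)*(g^2 - g) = (g - 2)^2*(g - 1)^2*(g)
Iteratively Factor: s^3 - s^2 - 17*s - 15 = (s - 5)*(s^2 + 4*s + 3) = (s - 5)*(s + 1)*(s + 3)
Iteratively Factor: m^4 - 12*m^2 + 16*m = (m)*(m^3 - 12*m + 16) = m*(m + 4)*(m^2 - 4*m + 4) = m*(m - 2)*(m + 4)*(m - 2)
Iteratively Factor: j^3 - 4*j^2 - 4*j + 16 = (j - 2)*(j^2 - 2*j - 8) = (j - 4)*(j - 2)*(j + 2)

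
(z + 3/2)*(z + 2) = z^2 + 7*z/2 + 3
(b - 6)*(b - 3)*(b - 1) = b^3 - 10*b^2 + 27*b - 18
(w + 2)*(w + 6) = w^2 + 8*w + 12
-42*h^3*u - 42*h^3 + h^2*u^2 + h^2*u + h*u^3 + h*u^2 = (-6*h + u)*(7*h + u)*(h*u + h)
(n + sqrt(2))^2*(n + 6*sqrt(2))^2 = n^4 + 14*sqrt(2)*n^3 + 122*n^2 + 168*sqrt(2)*n + 144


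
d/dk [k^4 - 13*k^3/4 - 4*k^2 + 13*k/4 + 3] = 4*k^3 - 39*k^2/4 - 8*k + 13/4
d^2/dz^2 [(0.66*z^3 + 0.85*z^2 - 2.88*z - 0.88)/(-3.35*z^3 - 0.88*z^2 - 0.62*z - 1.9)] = (-15.18689*z^6 + 202.14972*z^5 + 230.45454*z^4 + 112.375516*z^3 - 201.056688*z^2 - 73.914192*z - 15.188456)/(37.595375*z^9 + 29.6274*z^8 + 28.65657*z^7 + 75.616282*z^6 + 38.910804*z^5 + 29.106696*z^4 + 42.738668*z^3 + 11.72148*z^2 + 6.7146*z + 6.859)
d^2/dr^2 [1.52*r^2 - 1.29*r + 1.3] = 3.04000000000000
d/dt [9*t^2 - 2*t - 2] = 18*t - 2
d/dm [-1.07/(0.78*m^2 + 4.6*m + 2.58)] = (1.6692*m + 4.922)/(0.78*m^2 + 4.6*m + 2.58)^2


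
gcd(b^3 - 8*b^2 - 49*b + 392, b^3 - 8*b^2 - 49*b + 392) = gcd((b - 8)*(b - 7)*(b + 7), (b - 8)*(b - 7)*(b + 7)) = b^3 - 8*b^2 - 49*b + 392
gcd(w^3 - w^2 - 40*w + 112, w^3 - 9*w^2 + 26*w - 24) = w - 4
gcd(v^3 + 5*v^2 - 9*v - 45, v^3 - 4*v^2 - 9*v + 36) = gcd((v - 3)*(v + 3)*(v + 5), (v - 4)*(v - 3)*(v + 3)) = v^2 - 9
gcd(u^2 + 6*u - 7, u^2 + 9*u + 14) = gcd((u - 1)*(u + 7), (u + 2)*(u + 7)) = u + 7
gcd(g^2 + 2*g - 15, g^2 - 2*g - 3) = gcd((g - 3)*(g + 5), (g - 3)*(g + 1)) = g - 3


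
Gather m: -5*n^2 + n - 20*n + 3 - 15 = -5*n^2 - 19*n - 12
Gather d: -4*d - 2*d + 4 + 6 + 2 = 12 - 6*d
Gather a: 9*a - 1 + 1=9*a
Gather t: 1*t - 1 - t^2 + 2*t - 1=-t^2 + 3*t - 2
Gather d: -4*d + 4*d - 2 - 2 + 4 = 0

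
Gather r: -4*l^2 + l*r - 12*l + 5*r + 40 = -4*l^2 - 12*l + r*(l + 5) + 40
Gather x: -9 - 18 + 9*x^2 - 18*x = 9*x^2 - 18*x - 27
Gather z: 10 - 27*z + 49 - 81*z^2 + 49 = -81*z^2 - 27*z + 108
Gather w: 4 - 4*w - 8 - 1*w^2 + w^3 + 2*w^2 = w^3 + w^2 - 4*w - 4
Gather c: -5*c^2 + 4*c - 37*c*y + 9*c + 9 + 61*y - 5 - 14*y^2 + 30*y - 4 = -5*c^2 + c*(13 - 37*y) - 14*y^2 + 91*y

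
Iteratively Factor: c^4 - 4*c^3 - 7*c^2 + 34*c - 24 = (c - 2)*(c^3 - 2*c^2 - 11*c + 12) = (c - 2)*(c + 3)*(c^2 - 5*c + 4) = (c - 2)*(c - 1)*(c + 3)*(c - 4)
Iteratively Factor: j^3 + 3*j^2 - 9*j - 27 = (j - 3)*(j^2 + 6*j + 9) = (j - 3)*(j + 3)*(j + 3)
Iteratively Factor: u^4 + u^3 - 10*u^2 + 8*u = (u - 2)*(u^3 + 3*u^2 - 4*u) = (u - 2)*(u - 1)*(u^2 + 4*u) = u*(u - 2)*(u - 1)*(u + 4)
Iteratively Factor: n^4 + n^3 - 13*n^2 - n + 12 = (n + 1)*(n^3 - 13*n + 12) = (n - 1)*(n + 1)*(n^2 + n - 12) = (n - 1)*(n + 1)*(n + 4)*(n - 3)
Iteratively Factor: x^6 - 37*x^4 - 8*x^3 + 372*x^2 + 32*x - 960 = (x + 4)*(x^5 - 4*x^4 - 21*x^3 + 76*x^2 + 68*x - 240) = (x - 5)*(x + 4)*(x^4 + x^3 - 16*x^2 - 4*x + 48) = (x - 5)*(x + 2)*(x + 4)*(x^3 - x^2 - 14*x + 24) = (x - 5)*(x - 3)*(x + 2)*(x + 4)*(x^2 + 2*x - 8) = (x - 5)*(x - 3)*(x + 2)*(x + 4)^2*(x - 2)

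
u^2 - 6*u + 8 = (u - 4)*(u - 2)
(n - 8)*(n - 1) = n^2 - 9*n + 8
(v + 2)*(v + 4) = v^2 + 6*v + 8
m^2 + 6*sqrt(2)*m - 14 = (m - sqrt(2))*(m + 7*sqrt(2))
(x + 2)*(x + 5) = x^2 + 7*x + 10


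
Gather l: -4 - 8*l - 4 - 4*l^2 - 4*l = -4*l^2 - 12*l - 8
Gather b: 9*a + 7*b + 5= 9*a + 7*b + 5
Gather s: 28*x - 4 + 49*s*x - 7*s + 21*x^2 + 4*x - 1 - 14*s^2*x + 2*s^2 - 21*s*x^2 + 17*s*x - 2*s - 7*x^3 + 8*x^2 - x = s^2*(2 - 14*x) + s*(-21*x^2 + 66*x - 9) - 7*x^3 + 29*x^2 + 31*x - 5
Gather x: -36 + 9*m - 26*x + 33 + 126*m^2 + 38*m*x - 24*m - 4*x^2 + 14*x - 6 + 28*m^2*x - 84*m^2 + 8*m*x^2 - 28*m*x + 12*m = 42*m^2 - 3*m + x^2*(8*m - 4) + x*(28*m^2 + 10*m - 12) - 9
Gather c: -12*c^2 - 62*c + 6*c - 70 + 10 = -12*c^2 - 56*c - 60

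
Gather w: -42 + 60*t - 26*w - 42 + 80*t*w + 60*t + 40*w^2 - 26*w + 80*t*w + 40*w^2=120*t + 80*w^2 + w*(160*t - 52) - 84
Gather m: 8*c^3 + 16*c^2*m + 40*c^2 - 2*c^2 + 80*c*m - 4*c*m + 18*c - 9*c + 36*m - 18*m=8*c^3 + 38*c^2 + 9*c + m*(16*c^2 + 76*c + 18)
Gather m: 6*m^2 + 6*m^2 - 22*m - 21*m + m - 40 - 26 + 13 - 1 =12*m^2 - 42*m - 54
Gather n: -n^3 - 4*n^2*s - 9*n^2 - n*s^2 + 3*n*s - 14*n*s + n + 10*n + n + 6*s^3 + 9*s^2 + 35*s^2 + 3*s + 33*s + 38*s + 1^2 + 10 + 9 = -n^3 + n^2*(-4*s - 9) + n*(-s^2 - 11*s + 12) + 6*s^3 + 44*s^2 + 74*s + 20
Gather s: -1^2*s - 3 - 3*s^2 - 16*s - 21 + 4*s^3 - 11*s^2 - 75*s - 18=4*s^3 - 14*s^2 - 92*s - 42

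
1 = 1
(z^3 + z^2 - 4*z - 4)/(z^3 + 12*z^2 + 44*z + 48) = (z^2 - z - 2)/(z^2 + 10*z + 24)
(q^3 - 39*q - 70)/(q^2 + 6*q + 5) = (q^2 - 5*q - 14)/(q + 1)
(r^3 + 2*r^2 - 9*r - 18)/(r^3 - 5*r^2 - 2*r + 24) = (r + 3)/(r - 4)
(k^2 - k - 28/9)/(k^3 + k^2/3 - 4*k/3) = (k - 7/3)/(k*(k - 1))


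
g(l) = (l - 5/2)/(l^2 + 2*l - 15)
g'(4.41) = -0.04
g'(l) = (-2*l - 2)*(l - 5/2)/(l^2 + 2*l - 15)^2 + 1/(l^2 + 2*l - 15) = (l^2 + 2*l - (l + 1)*(2*l - 5) - 15)/(l^2 + 2*l - 15)^2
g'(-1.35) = -0.07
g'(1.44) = -0.05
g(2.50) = 0.00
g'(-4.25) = -1.67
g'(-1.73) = -0.09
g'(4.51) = -0.04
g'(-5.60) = -2.61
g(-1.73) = 0.27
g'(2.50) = -0.27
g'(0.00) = -0.04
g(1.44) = 0.11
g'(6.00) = -0.01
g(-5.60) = -1.57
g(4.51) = 0.14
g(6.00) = 0.11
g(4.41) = 0.14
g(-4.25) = 1.24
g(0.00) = 0.17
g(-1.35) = 0.24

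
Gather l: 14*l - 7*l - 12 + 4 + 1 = 7*l - 7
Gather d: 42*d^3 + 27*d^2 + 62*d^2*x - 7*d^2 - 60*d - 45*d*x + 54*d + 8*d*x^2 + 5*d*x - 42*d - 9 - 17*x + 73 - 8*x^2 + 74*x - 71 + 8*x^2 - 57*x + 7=42*d^3 + d^2*(62*x + 20) + d*(8*x^2 - 40*x - 48)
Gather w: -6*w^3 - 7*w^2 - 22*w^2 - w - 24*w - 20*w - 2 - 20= -6*w^3 - 29*w^2 - 45*w - 22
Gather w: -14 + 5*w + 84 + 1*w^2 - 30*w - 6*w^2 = -5*w^2 - 25*w + 70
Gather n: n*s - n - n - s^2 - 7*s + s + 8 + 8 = n*(s - 2) - s^2 - 6*s + 16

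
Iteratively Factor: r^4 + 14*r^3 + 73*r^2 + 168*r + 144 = (r + 4)*(r^3 + 10*r^2 + 33*r + 36) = (r + 3)*(r + 4)*(r^2 + 7*r + 12) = (r + 3)*(r + 4)^2*(r + 3)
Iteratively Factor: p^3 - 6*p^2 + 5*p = (p)*(p^2 - 6*p + 5) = p*(p - 1)*(p - 5)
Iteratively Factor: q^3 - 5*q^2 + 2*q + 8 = (q + 1)*(q^2 - 6*q + 8) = (q - 4)*(q + 1)*(q - 2)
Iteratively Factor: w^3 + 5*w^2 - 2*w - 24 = (w - 2)*(w^2 + 7*w + 12) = (w - 2)*(w + 4)*(w + 3)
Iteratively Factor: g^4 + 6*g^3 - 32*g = (g + 4)*(g^3 + 2*g^2 - 8*g) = g*(g + 4)*(g^2 + 2*g - 8) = g*(g + 4)^2*(g - 2)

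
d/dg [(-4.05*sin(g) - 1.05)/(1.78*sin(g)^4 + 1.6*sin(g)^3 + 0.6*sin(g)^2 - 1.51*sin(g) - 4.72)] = (21.627*sin(g)^4 + 20.436*sin(g)^3 + 7.47*sin(g)^2 + 1.26*sin(g) + 17.5305)*cos(g)/(3.1684*sin(g)^8 + 5.696*sin(g)^7 + 4.696*sin(g)^6 - 3.4556*sin(g)^5 - 21.2752*sin(g)^4 - 16.916*sin(g)^3 - 3.3839*sin(g)^2 + 14.2544*sin(g) + 22.2784)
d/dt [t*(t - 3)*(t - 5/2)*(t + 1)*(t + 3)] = 5*t^4 - 6*t^3 - 69*t^2/2 + 27*t + 45/2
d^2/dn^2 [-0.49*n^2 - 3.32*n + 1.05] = -0.980000000000000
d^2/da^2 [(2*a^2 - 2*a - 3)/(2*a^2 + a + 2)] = 6*(-4*a^3 - 20*a^2 + 2*a + 7)/(8*a^6 + 12*a^5 + 30*a^4 + 25*a^3 + 30*a^2 + 12*a + 8)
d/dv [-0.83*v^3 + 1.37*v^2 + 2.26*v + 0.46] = -2.49*v^2 + 2.74*v + 2.26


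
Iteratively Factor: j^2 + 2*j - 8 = (j + 4)*(j - 2)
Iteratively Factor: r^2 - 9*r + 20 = (r - 4)*(r - 5)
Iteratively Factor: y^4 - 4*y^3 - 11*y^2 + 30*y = (y - 5)*(y^3 + y^2 - 6*y) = y*(y - 5)*(y^2 + y - 6) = y*(y - 5)*(y + 3)*(y - 2)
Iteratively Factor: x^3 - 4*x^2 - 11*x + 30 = (x - 2)*(x^2 - 2*x - 15) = (x - 2)*(x + 3)*(x - 5)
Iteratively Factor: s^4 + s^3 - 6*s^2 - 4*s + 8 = (s - 2)*(s^3 + 3*s^2 - 4) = (s - 2)*(s + 2)*(s^2 + s - 2) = (s - 2)*(s + 2)^2*(s - 1)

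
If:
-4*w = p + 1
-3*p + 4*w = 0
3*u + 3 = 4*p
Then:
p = -1/4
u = -4/3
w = -3/16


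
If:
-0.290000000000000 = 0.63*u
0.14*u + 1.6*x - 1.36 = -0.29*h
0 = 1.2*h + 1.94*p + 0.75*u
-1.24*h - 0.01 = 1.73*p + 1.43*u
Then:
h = 2.00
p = -1.06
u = -0.46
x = 0.53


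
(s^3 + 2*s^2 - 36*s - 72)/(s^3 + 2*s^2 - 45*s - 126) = (s^2 - 4*s - 12)/(s^2 - 4*s - 21)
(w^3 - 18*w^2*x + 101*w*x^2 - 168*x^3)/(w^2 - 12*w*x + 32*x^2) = (-w^2 + 10*w*x - 21*x^2)/(-w + 4*x)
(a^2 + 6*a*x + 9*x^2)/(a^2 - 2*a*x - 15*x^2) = (-a - 3*x)/(-a + 5*x)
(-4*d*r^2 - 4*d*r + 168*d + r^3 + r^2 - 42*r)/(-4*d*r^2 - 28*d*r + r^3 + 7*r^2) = (r - 6)/r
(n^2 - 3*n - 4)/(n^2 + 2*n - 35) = (n^2 - 3*n - 4)/(n^2 + 2*n - 35)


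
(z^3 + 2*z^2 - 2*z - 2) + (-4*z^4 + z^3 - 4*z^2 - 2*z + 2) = -4*z^4 + 2*z^3 - 2*z^2 - 4*z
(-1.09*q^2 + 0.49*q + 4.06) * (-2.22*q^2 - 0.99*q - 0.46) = 2.4198*q^4 - 0.00869999999999993*q^3 - 8.9969*q^2 - 4.2448*q - 1.8676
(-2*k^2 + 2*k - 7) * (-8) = 16*k^2 - 16*k + 56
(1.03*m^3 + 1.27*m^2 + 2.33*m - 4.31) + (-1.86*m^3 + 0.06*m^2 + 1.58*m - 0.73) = -0.83*m^3 + 1.33*m^2 + 3.91*m - 5.04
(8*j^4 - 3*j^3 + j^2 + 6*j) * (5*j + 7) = 40*j^5 + 41*j^4 - 16*j^3 + 37*j^2 + 42*j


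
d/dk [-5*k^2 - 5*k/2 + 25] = -10*k - 5/2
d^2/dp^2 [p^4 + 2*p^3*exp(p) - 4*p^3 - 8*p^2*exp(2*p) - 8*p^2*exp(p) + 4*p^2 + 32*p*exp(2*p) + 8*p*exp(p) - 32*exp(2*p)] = 2*p^3*exp(p) - 32*p^2*exp(2*p) + 4*p^2*exp(p) + 12*p^2 + 64*p*exp(2*p) - 12*p*exp(p) - 24*p - 16*exp(2*p) + 8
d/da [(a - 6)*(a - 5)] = 2*a - 11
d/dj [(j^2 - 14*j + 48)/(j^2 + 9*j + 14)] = (23*j^2 - 68*j - 628)/(j^4 + 18*j^3 + 109*j^2 + 252*j + 196)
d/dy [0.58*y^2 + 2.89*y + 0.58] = 1.16*y + 2.89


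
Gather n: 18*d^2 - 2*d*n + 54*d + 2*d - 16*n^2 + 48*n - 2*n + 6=18*d^2 + 56*d - 16*n^2 + n*(46 - 2*d) + 6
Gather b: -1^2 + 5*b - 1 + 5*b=10*b - 2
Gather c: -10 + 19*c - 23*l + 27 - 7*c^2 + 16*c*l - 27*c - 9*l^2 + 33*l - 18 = -7*c^2 + c*(16*l - 8) - 9*l^2 + 10*l - 1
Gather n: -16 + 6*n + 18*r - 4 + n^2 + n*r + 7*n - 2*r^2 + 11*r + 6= n^2 + n*(r + 13) - 2*r^2 + 29*r - 14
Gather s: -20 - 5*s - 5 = -5*s - 25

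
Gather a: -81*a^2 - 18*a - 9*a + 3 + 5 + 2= -81*a^2 - 27*a + 10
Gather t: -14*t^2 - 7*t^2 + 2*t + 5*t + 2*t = -21*t^2 + 9*t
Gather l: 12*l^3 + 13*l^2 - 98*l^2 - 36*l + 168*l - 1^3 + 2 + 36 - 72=12*l^3 - 85*l^2 + 132*l - 35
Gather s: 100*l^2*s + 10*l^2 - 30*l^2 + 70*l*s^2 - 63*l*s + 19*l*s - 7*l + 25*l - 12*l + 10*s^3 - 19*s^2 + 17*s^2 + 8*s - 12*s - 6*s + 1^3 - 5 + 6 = -20*l^2 + 6*l + 10*s^3 + s^2*(70*l - 2) + s*(100*l^2 - 44*l - 10) + 2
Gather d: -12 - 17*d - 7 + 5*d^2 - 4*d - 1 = 5*d^2 - 21*d - 20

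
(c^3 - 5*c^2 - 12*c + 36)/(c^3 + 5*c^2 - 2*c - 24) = (c - 6)/(c + 4)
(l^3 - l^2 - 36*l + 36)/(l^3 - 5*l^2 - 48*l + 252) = (l^2 + 5*l - 6)/(l^2 + l - 42)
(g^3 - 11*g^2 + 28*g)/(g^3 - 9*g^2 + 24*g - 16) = g*(g - 7)/(g^2 - 5*g + 4)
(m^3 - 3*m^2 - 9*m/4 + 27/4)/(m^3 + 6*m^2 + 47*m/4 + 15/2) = (2*m^2 - 9*m + 9)/(2*m^2 + 9*m + 10)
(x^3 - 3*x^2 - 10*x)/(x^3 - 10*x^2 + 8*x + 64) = x*(x - 5)/(x^2 - 12*x + 32)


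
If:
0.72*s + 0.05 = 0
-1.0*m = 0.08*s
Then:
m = 0.01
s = -0.07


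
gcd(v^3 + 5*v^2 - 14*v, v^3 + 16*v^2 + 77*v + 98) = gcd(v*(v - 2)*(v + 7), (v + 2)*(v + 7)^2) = v + 7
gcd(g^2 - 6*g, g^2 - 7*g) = g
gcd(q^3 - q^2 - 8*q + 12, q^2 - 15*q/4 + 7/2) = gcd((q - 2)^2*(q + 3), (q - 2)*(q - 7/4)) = q - 2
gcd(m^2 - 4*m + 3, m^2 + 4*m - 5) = m - 1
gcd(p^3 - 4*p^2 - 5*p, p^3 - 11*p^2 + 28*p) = p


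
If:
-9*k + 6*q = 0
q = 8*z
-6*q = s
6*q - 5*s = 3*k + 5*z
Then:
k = 0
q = 0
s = 0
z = 0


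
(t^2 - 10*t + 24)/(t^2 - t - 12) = (t - 6)/(t + 3)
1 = 1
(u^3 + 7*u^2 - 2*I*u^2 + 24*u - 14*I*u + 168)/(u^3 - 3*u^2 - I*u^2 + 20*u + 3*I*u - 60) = (u^2 + u*(7 - 6*I) - 42*I)/(u^2 - u*(3 + 5*I) + 15*I)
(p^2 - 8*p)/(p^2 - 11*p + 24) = p/(p - 3)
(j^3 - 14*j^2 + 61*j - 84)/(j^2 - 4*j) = j - 10 + 21/j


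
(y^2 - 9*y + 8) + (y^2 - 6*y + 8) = 2*y^2 - 15*y + 16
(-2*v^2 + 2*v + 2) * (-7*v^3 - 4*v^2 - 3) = 14*v^5 - 6*v^4 - 22*v^3 - 2*v^2 - 6*v - 6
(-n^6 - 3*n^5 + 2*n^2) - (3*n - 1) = -n^6 - 3*n^5 + 2*n^2 - 3*n + 1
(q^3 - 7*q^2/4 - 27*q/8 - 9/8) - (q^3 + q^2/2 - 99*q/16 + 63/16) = -9*q^2/4 + 45*q/16 - 81/16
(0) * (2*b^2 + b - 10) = 0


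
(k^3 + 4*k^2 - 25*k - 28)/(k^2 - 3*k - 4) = k + 7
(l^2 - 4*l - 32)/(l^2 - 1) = (l^2 - 4*l - 32)/(l^2 - 1)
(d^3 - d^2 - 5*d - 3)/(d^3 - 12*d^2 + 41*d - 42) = (d^2 + 2*d + 1)/(d^2 - 9*d + 14)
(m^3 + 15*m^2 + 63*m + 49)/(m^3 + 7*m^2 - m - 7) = (m + 7)/(m - 1)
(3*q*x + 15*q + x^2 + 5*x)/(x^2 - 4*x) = (3*q*x + 15*q + x^2 + 5*x)/(x*(x - 4))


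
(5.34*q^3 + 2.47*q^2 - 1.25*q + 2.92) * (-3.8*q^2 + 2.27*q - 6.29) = -20.292*q^5 + 2.7358*q^4 - 23.2317*q^3 - 29.4698*q^2 + 14.4909*q - 18.3668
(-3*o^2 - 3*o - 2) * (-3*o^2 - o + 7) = 9*o^4 + 12*o^3 - 12*o^2 - 19*o - 14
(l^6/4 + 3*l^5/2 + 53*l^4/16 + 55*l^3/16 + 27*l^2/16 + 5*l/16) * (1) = l^6/4 + 3*l^5/2 + 53*l^4/16 + 55*l^3/16 + 27*l^2/16 + 5*l/16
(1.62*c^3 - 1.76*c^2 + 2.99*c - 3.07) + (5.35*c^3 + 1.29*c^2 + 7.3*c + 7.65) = 6.97*c^3 - 0.47*c^2 + 10.29*c + 4.58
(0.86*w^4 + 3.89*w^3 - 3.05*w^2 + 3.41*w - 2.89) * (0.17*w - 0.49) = 0.1462*w^5 + 0.2399*w^4 - 2.4246*w^3 + 2.0742*w^2 - 2.1622*w + 1.4161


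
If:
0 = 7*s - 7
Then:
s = 1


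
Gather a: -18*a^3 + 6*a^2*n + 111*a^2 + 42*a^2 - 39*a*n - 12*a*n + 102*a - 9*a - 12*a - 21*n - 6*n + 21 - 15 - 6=-18*a^3 + a^2*(6*n + 153) + a*(81 - 51*n) - 27*n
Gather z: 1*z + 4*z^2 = 4*z^2 + z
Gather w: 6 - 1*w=6 - w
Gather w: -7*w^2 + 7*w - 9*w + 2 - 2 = -7*w^2 - 2*w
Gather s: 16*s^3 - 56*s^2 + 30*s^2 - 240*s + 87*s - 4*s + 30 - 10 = 16*s^3 - 26*s^2 - 157*s + 20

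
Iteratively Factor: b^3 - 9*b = (b)*(b^2 - 9) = b*(b + 3)*(b - 3)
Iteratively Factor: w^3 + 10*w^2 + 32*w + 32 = (w + 2)*(w^2 + 8*w + 16) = (w + 2)*(w + 4)*(w + 4)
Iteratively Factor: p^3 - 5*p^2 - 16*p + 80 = (p - 5)*(p^2 - 16) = (p - 5)*(p - 4)*(p + 4)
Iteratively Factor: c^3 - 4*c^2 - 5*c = (c - 5)*(c^2 + c) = (c - 5)*(c + 1)*(c)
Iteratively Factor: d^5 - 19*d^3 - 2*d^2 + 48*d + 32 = (d - 4)*(d^4 + 4*d^3 - 3*d^2 - 14*d - 8) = (d - 4)*(d + 4)*(d^3 - 3*d - 2) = (d - 4)*(d + 1)*(d + 4)*(d^2 - d - 2) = (d - 4)*(d - 2)*(d + 1)*(d + 4)*(d + 1)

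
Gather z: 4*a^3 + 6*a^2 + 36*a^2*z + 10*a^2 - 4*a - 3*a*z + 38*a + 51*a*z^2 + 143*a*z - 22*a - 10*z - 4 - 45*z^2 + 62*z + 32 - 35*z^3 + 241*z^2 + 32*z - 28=4*a^3 + 16*a^2 + 12*a - 35*z^3 + z^2*(51*a + 196) + z*(36*a^2 + 140*a + 84)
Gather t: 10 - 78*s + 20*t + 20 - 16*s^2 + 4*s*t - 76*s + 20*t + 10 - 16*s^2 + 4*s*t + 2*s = -32*s^2 - 152*s + t*(8*s + 40) + 40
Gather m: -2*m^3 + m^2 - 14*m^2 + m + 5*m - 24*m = -2*m^3 - 13*m^2 - 18*m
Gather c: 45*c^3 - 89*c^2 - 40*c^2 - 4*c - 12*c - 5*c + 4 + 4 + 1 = 45*c^3 - 129*c^2 - 21*c + 9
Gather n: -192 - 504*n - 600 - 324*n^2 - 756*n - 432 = -324*n^2 - 1260*n - 1224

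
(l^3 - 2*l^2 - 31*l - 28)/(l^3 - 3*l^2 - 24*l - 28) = (l^2 + 5*l + 4)/(l^2 + 4*l + 4)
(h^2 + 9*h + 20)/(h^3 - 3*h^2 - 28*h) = (h + 5)/(h*(h - 7))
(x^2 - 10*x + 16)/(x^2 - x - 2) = (x - 8)/(x + 1)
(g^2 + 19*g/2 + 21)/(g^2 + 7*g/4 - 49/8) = 4*(g + 6)/(4*g - 7)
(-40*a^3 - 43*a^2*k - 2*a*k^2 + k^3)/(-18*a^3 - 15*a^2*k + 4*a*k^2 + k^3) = (40*a^2 + 3*a*k - k^2)/(18*a^2 - 3*a*k - k^2)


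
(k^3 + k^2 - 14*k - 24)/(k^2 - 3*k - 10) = (k^2 - k - 12)/(k - 5)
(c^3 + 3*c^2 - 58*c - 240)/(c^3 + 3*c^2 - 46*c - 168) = (c^2 - 3*c - 40)/(c^2 - 3*c - 28)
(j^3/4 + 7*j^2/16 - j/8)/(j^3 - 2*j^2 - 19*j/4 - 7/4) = j*(-4*j^2 - 7*j + 2)/(4*(-4*j^3 + 8*j^2 + 19*j + 7))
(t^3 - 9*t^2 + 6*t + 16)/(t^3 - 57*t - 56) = (t - 2)/(t + 7)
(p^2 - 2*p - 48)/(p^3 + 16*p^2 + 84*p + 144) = (p - 8)/(p^2 + 10*p + 24)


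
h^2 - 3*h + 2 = (h - 2)*(h - 1)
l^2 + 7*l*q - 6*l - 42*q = (l - 6)*(l + 7*q)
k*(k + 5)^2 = k^3 + 10*k^2 + 25*k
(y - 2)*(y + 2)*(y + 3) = y^3 + 3*y^2 - 4*y - 12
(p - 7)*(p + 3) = p^2 - 4*p - 21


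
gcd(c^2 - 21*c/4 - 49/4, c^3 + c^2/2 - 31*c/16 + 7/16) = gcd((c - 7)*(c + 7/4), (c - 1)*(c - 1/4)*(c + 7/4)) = c + 7/4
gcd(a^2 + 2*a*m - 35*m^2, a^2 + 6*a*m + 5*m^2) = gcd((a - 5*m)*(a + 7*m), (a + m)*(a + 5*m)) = 1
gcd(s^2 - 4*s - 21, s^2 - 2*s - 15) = s + 3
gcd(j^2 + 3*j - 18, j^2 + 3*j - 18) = j^2 + 3*j - 18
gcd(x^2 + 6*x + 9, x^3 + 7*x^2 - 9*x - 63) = x + 3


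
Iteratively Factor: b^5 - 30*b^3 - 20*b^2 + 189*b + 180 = (b - 3)*(b^4 + 3*b^3 - 21*b^2 - 83*b - 60) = (b - 3)*(b + 4)*(b^3 - b^2 - 17*b - 15) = (b - 3)*(b + 3)*(b + 4)*(b^2 - 4*b - 5) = (b - 3)*(b + 1)*(b + 3)*(b + 4)*(b - 5)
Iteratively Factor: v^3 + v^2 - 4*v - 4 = (v + 2)*(v^2 - v - 2) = (v - 2)*(v + 2)*(v + 1)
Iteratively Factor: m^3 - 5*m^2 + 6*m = (m - 3)*(m^2 - 2*m) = m*(m - 3)*(m - 2)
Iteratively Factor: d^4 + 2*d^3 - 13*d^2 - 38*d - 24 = (d + 1)*(d^3 + d^2 - 14*d - 24) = (d + 1)*(d + 3)*(d^2 - 2*d - 8) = (d + 1)*(d + 2)*(d + 3)*(d - 4)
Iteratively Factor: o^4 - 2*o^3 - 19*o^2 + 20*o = (o + 4)*(o^3 - 6*o^2 + 5*o) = (o - 5)*(o + 4)*(o^2 - o) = (o - 5)*(o - 1)*(o + 4)*(o)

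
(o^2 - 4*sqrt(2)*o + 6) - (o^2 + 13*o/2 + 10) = -13*o/2 - 4*sqrt(2)*o - 4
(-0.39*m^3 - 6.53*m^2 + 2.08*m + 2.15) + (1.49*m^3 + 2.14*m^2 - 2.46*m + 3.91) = 1.1*m^3 - 4.39*m^2 - 0.38*m + 6.06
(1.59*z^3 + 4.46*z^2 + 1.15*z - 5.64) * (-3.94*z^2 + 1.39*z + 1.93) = -6.2646*z^5 - 15.3623*z^4 + 4.7371*z^3 + 32.4279*z^2 - 5.6201*z - 10.8852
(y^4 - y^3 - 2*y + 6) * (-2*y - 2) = -2*y^5 + 2*y^3 + 4*y^2 - 8*y - 12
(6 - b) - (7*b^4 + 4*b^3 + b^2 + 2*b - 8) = -7*b^4 - 4*b^3 - b^2 - 3*b + 14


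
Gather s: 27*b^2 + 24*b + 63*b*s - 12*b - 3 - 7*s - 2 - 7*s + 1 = 27*b^2 + 12*b + s*(63*b - 14) - 4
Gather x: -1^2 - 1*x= -x - 1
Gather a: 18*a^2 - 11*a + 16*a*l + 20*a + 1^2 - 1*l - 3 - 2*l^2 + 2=18*a^2 + a*(16*l + 9) - 2*l^2 - l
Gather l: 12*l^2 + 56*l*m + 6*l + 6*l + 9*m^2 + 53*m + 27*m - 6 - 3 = 12*l^2 + l*(56*m + 12) + 9*m^2 + 80*m - 9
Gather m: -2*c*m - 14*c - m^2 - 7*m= -14*c - m^2 + m*(-2*c - 7)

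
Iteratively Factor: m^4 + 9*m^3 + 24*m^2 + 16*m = (m)*(m^3 + 9*m^2 + 24*m + 16) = m*(m + 4)*(m^2 + 5*m + 4) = m*(m + 1)*(m + 4)*(m + 4)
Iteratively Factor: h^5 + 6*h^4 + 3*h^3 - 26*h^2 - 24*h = (h + 4)*(h^4 + 2*h^3 - 5*h^2 - 6*h) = (h - 2)*(h + 4)*(h^3 + 4*h^2 + 3*h) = h*(h - 2)*(h + 4)*(h^2 + 4*h + 3) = h*(h - 2)*(h + 1)*(h + 4)*(h + 3)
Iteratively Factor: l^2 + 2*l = (l + 2)*(l)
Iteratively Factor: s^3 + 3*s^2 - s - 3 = (s + 3)*(s^2 - 1) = (s - 1)*(s + 3)*(s + 1)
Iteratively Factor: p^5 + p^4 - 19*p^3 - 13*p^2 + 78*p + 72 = (p + 1)*(p^4 - 19*p^2 + 6*p + 72) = (p - 3)*(p + 1)*(p^3 + 3*p^2 - 10*p - 24) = (p - 3)*(p + 1)*(p + 2)*(p^2 + p - 12) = (p - 3)^2*(p + 1)*(p + 2)*(p + 4)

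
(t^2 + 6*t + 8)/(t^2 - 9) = (t^2 + 6*t + 8)/(t^2 - 9)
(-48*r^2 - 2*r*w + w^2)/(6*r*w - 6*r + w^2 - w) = (-8*r + w)/(w - 1)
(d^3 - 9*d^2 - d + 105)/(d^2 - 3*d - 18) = (d^2 - 12*d + 35)/(d - 6)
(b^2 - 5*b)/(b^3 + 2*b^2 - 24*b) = (b - 5)/(b^2 + 2*b - 24)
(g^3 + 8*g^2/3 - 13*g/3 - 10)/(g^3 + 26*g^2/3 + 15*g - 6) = (3*g^2 - g - 10)/(3*g^2 + 17*g - 6)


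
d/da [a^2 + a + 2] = 2*a + 1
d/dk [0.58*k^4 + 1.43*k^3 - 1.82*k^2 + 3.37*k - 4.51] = 2.32*k^3 + 4.29*k^2 - 3.64*k + 3.37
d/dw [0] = 0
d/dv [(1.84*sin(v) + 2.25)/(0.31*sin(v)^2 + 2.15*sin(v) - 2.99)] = (-1.395*sin(v) + 0.2852*cos(2*v) - 10.6243)*cos(v)/(0.31*sin(v)^2 + 2.15*sin(v) - 2.99)^2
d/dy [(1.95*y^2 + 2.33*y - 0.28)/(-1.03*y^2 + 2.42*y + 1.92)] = (7.1189*y^2 + 6.9112*y + 5.1512)/(1.0609*y^4 - 4.9852*y^3 + 1.9012*y^2 + 9.2928*y + 3.6864)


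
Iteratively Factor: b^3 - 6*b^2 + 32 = (b - 4)*(b^2 - 2*b - 8) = (b - 4)*(b + 2)*(b - 4)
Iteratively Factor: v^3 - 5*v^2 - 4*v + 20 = (v - 2)*(v^2 - 3*v - 10) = (v - 2)*(v + 2)*(v - 5)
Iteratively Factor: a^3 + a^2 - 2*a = (a + 2)*(a^2 - a) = a*(a + 2)*(a - 1)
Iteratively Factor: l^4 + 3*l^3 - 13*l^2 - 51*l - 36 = (l + 1)*(l^3 + 2*l^2 - 15*l - 36) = (l + 1)*(l + 3)*(l^2 - l - 12) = (l - 4)*(l + 1)*(l + 3)*(l + 3)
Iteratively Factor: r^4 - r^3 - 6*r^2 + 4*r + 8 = (r - 2)*(r^3 + r^2 - 4*r - 4) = (r - 2)^2*(r^2 + 3*r + 2) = (r - 2)^2*(r + 1)*(r + 2)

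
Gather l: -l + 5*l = 4*l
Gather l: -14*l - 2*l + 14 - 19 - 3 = -16*l - 8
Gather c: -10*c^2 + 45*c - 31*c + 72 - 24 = -10*c^2 + 14*c + 48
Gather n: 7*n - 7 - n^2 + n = -n^2 + 8*n - 7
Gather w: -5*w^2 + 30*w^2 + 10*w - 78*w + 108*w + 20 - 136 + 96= 25*w^2 + 40*w - 20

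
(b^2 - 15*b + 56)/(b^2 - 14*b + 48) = (b - 7)/(b - 6)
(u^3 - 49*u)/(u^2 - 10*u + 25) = u*(u^2 - 49)/(u^2 - 10*u + 25)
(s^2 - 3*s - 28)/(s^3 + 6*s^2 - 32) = (s - 7)/(s^2 + 2*s - 8)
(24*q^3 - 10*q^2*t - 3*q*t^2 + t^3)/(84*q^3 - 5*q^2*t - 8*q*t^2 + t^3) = (2*q - t)/(7*q - t)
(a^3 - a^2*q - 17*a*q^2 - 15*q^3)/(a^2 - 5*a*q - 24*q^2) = (-a^2 + 4*a*q + 5*q^2)/(-a + 8*q)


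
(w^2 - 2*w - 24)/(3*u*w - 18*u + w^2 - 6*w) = (w + 4)/(3*u + w)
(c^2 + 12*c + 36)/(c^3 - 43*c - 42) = (c + 6)/(c^2 - 6*c - 7)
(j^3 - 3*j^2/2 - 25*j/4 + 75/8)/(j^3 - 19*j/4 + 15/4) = (j - 5/2)/(j - 1)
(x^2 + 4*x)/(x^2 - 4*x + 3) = x*(x + 4)/(x^2 - 4*x + 3)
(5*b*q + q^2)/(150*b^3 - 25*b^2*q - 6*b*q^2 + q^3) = q/(30*b^2 - 11*b*q + q^2)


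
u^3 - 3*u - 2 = (u - 2)*(u + 1)^2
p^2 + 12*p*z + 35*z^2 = (p + 5*z)*(p + 7*z)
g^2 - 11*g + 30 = (g - 6)*(g - 5)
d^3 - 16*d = d*(d - 4)*(d + 4)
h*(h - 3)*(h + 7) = h^3 + 4*h^2 - 21*h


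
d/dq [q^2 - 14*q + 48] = 2*q - 14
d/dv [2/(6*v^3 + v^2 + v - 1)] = 2*(-18*v^2 - 2*v - 1)/(6*v^3 + v^2 + v - 1)^2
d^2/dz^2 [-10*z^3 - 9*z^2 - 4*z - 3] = -60*z - 18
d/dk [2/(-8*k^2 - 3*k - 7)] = 2*(16*k + 3)/(8*k^2 + 3*k + 7)^2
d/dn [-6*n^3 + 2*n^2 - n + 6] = -18*n^2 + 4*n - 1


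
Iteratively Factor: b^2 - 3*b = (b)*(b - 3)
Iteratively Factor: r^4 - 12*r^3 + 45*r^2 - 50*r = (r - 5)*(r^3 - 7*r^2 + 10*r) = (r - 5)*(r - 2)*(r^2 - 5*r) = r*(r - 5)*(r - 2)*(r - 5)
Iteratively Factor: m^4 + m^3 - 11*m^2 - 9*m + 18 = (m + 3)*(m^3 - 2*m^2 - 5*m + 6) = (m + 2)*(m + 3)*(m^2 - 4*m + 3) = (m - 3)*(m + 2)*(m + 3)*(m - 1)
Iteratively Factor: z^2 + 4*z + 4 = (z + 2)*(z + 2)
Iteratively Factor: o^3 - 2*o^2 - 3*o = (o - 3)*(o^2 + o) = o*(o - 3)*(o + 1)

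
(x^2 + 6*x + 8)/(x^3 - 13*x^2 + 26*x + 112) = (x + 4)/(x^2 - 15*x + 56)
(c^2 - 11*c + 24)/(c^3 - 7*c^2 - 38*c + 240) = (c - 3)/(c^2 + c - 30)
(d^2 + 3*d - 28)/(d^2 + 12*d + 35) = (d - 4)/(d + 5)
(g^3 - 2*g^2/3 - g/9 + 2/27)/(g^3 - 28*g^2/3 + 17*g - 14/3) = (g^2 - g/3 - 2/9)/(g^2 - 9*g + 14)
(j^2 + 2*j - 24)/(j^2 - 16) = (j + 6)/(j + 4)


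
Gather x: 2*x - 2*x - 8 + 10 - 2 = 0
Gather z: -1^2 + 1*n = n - 1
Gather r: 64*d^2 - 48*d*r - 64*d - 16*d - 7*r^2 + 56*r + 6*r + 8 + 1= 64*d^2 - 80*d - 7*r^2 + r*(62 - 48*d) + 9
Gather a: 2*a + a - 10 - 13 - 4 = 3*a - 27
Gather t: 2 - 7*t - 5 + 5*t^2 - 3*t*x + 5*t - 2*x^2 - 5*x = 5*t^2 + t*(-3*x - 2) - 2*x^2 - 5*x - 3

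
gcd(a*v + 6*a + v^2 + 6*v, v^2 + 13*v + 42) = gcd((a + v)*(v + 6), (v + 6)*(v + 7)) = v + 6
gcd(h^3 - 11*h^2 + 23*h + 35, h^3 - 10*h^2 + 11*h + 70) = h^2 - 12*h + 35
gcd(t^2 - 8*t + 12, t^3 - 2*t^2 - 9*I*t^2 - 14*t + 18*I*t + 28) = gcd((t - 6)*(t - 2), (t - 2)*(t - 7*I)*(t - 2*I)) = t - 2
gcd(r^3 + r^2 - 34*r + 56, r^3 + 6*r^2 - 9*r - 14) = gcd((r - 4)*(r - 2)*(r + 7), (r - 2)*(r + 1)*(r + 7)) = r^2 + 5*r - 14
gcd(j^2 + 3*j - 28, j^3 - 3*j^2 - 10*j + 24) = j - 4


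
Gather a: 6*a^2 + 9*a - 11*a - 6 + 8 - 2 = 6*a^2 - 2*a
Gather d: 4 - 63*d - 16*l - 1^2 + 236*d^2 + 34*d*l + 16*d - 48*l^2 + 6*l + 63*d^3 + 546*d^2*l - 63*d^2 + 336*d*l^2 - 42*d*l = 63*d^3 + d^2*(546*l + 173) + d*(336*l^2 - 8*l - 47) - 48*l^2 - 10*l + 3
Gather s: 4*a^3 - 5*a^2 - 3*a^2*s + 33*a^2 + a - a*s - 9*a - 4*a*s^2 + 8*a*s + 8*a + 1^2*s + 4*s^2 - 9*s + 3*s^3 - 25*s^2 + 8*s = 4*a^3 + 28*a^2 + 3*s^3 + s^2*(-4*a - 21) + s*(-3*a^2 + 7*a)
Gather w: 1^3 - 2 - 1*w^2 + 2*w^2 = w^2 - 1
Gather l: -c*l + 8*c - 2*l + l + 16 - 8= 8*c + l*(-c - 1) + 8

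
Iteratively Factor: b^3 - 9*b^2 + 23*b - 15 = (b - 1)*(b^2 - 8*b + 15) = (b - 5)*(b - 1)*(b - 3)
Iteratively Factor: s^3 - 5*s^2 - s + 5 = (s - 5)*(s^2 - 1) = (s - 5)*(s + 1)*(s - 1)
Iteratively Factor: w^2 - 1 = (w + 1)*(w - 1)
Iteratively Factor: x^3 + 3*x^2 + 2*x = (x + 2)*(x^2 + x) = (x + 1)*(x + 2)*(x)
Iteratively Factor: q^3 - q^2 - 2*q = (q - 2)*(q^2 + q) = (q - 2)*(q + 1)*(q)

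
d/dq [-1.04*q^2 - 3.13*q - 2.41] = -2.08*q - 3.13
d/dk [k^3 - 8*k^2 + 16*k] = 3*k^2 - 16*k + 16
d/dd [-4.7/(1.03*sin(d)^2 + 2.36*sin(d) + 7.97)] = (9.682*sin(d) + 11.092)*cos(d)/(1.03*sin(d)^2 + 2.36*sin(d) + 7.97)^2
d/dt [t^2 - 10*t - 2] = 2*t - 10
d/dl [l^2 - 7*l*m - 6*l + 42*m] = 2*l - 7*m - 6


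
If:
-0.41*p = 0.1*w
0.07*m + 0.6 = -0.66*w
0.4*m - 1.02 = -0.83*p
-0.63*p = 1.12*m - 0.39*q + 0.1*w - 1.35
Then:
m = 1.98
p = 0.27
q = 2.39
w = -1.12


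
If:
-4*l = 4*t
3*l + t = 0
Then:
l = 0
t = 0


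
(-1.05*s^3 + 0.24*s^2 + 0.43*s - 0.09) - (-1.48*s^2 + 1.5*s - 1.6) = -1.05*s^3 + 1.72*s^2 - 1.07*s + 1.51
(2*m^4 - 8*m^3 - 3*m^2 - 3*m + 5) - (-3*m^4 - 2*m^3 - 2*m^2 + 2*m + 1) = 5*m^4 - 6*m^3 - m^2 - 5*m + 4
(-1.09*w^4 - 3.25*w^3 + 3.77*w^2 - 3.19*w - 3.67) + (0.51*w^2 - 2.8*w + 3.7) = -1.09*w^4 - 3.25*w^3 + 4.28*w^2 - 5.99*w + 0.0300000000000002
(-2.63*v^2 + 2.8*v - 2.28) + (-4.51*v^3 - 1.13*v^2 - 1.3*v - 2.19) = -4.51*v^3 - 3.76*v^2 + 1.5*v - 4.47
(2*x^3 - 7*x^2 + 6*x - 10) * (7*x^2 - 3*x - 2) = 14*x^5 - 55*x^4 + 59*x^3 - 74*x^2 + 18*x + 20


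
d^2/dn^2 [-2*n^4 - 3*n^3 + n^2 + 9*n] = -24*n^2 - 18*n + 2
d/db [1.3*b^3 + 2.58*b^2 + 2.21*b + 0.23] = 3.9*b^2 + 5.16*b + 2.21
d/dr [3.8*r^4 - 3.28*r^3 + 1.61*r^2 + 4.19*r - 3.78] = 15.2*r^3 - 9.84*r^2 + 3.22*r + 4.19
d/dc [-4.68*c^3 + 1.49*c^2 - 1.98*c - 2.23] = -14.04*c^2 + 2.98*c - 1.98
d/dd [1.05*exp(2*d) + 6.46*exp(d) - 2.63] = (2.1*exp(d) + 6.46)*exp(d)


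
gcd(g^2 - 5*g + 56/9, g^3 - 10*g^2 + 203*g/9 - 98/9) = g - 7/3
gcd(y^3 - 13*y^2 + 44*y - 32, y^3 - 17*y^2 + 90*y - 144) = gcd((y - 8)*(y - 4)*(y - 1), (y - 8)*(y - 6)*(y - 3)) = y - 8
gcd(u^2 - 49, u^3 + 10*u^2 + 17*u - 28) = u + 7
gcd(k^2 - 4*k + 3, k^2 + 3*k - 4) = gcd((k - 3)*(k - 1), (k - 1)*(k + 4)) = k - 1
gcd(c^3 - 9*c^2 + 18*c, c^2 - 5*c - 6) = c - 6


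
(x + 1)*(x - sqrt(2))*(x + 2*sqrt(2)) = x^3 + x^2 + sqrt(2)*x^2 - 4*x + sqrt(2)*x - 4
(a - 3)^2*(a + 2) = a^3 - 4*a^2 - 3*a + 18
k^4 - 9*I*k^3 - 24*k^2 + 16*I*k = k*(k - 4*I)^2*(k - I)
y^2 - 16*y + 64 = (y - 8)^2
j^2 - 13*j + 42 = (j - 7)*(j - 6)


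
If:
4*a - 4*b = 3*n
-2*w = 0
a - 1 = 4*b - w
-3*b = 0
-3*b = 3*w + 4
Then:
No Solution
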